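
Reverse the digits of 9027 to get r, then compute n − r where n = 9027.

Reverse of 9027 is 7209.
9027 − 7209 = 1818

1818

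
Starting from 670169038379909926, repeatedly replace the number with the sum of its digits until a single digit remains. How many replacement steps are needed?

3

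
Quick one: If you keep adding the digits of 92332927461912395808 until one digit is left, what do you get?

9+2+3+3+2+9+2+7+4+6+1+9+1+2+3+9+5+8+0+8 = 93
9+3 = 12
1+2 = 3
(Equivalently, 92332927461912395808 mod 9 = 3.)

3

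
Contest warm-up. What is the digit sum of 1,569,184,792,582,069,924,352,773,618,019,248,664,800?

1+5+6+9+1+8+4+7+9+2+5+8+2+0+6+9+9+2+4+3+5+2+7+7+3+6+1+8+0+1+9+2+4+8+6+6+4+8+0+0 = 187

187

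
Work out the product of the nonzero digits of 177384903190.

1143072

1×7×7×3×8×4×9×3×1×9 = 1143072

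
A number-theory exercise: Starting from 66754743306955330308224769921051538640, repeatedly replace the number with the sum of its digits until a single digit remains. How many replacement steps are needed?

66754743306955330308224769921051538640 → 161 → 8 (2 steps)

2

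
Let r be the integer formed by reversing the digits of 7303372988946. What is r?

6498892733037

Reversing 7303372988946 gives 6498892733037.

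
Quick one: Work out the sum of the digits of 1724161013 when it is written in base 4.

1724161013 in base 4 is 1212301021233311.
Digit sum: 1+2+1+2+3+0+1+0+2+1+2+3+3+3+1+1 = 26.

26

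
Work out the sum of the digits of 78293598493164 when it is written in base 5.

78293598493164 in base 5 is 40230230242203240124.
Digit sum: 4+0+2+3+0+2+3+0+2+4+2+2+0+3+2+4+0+1+2+4 = 40.

40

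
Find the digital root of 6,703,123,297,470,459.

6+7+0+3+1+2+3+2+9+7+4+7+0+4+5+9 = 69
6+9 = 15
1+5 = 6

6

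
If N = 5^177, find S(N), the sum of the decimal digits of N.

584

5^177 = 5220243574398819621368235287405238044560931406455173238206909164375778595677988981778316901483094625291414558887481689453125
Sum of its 124 digits: 584.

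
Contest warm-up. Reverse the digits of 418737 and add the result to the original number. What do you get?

Reverse of 418737 is 737814.
418737 + 737814 = 1156551

1156551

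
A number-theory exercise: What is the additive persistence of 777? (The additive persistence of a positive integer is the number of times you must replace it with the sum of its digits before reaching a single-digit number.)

2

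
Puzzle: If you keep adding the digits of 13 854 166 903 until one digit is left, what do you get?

1

1+3+8+5+4+1+6+6+9+0+3 = 46
4+6 = 10
1+0 = 1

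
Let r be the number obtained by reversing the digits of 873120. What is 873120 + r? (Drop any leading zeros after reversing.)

894498

Reverse of 873120 is 21378.
873120 + 21378 = 894498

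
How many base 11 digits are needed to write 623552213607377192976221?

23

623552213607377192976221 in base 11 is 7729638A33890471A4A631A, which has 23 digits.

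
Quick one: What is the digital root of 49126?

4

4+9+1+2+6 = 22
2+2 = 4
(Equivalently, 49126 mod 9 = 4.)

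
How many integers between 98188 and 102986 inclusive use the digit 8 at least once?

The integers in [98188, 102986] that use the digit 8 at least once: 98188, 98189, 98190, 98191, 98192, 98193, …, 102985, 102986.
1892 qualify.

1892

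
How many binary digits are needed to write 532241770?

532241770 in base 2 is 11111101110010101110101101010, which has 29 digits.

29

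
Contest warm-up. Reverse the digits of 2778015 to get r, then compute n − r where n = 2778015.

-2330757

Reverse of 2778015 is 5108772.
2778015 − 5108772 = -2330757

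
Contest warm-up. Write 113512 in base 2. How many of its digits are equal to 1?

113512 in base 2 is 11011101101101000.
The digit 1 appears 10 times.

10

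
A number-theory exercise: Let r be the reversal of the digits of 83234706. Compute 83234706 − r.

22491468

Reverse of 83234706 is 60743238.
83234706 − 60743238 = 22491468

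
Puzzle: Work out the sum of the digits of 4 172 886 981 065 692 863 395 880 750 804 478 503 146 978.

4+1+7+2+8+8+6+9+8+1+0+6+5+6+9+2+8+6+3+3+9+5+8+8+0+7+5+0+8+0+4+4+7+8+5+0+3+1+4+6+9+7+8 = 218

218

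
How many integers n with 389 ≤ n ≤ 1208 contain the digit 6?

235

The integers in [389, 1208] that contain the digit 6: 396, 406, 416, 426, 436, 446, …, 1196, 1206.
235 qualify.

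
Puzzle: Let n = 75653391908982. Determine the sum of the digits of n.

7+5+6+5+3+3+9+1+9+0+8+9+8+2 = 75

75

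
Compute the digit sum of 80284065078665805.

78

8+0+2+8+4+0+6+5+0+7+8+6+6+5+8+0+5 = 78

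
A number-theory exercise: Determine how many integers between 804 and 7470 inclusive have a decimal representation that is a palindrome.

85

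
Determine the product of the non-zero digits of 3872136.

3×8×7×2×1×3×6 = 6048

6048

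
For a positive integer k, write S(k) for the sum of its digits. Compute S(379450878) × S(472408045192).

2346

S(379450878) = 3+7+9+4+5+0+8+7+8 = 51.
S(472408045192) = 4+7+2+4+0+8+0+4+5+1+9+2 = 46.
51 · 46 = 2346.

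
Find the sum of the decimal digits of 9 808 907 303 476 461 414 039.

9+8+0+8+9+0+7+3+0+3+4+7+6+4+6+1+4+1+4+0+3+9 = 96

96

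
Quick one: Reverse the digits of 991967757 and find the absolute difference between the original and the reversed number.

234198558

Reverse of 991967757 is 757769199.
|991967757 − 757769199| = 234198558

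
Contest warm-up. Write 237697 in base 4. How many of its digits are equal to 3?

1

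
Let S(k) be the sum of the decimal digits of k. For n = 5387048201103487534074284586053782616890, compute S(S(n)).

10

First digit sum: 172.
1+7+2 = 10.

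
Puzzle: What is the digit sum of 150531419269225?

55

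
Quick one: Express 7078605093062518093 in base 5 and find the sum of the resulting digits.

7078605093062518093 in base 5 is 433334423411321043001034333.
Digit sum: 4+3+3+3+3+4+4+2+3+4+1+1+3+2+1+0+4+3+0+0+1+0+3+4+3+3+3 = 65.

65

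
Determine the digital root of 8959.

8+9+5+9 = 31
3+1 = 4

4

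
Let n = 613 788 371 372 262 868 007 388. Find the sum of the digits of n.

6+1+3+7+8+8+3+7+1+3+7+2+2+6+2+8+6+8+0+0+7+3+8+8 = 114

114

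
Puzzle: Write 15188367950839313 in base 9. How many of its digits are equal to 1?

3

15188367950839313 in base 9 is 81682483430318158.
The digit 1 appears 3 times.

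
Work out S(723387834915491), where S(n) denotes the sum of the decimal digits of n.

74

7+2+3+3+8+7+8+3+4+9+1+5+4+9+1 = 74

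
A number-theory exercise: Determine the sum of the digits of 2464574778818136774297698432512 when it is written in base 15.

186

2464574778818136774297698432512 in base 15 is 9B60C2A81652777C86D57A9977.
Digit sum: 9+11+6+0+12+2+10+8+1+6+5+2+7+7+7+12+8+6+13+5+7+10+9+9+7+7 = 186.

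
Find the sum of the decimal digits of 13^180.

946

13^180 = 323447214384769666611234037938095486001772740213687263387777429474996281148713429391484608417392848481444616706499567949929414066210226414733647839904525852998787120588520973053349626114475820878789201
Sum of its 201 digits: 946.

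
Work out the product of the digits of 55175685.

5×5×1×7×5×6×8×5 = 210000

210000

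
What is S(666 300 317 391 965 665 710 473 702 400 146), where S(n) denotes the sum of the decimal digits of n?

6+6+6+3+0+0+3+1+7+3+9+1+9+6+5+6+6+5+7+1+0+4+7+3+7+0+2+4+0+0+1+4+6 = 128

128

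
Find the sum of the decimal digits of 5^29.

83

5^29 = 186264514923095703125
Sum of its 21 digits: 83.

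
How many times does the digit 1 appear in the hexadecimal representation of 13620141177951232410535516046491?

3

13620141177951232410535516046491 in base 16 is ABE90CB8FEB33F12A1219A049B.
The digit 1 appears 3 times.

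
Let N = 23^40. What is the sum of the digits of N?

23^40 = 2945190837423705167875564697729320458241471826430830401
Sum of its 55 digits: 238.

238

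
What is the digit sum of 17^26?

163

17^26 = 98100666009922840441972689847969
Sum of its 32 digits: 163.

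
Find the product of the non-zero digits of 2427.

2×4×2×7 = 112

112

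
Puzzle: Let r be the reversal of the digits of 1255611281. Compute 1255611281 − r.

Reverse of 1255611281 is 1821165521.
1255611281 − 1821165521 = -565554240

-565554240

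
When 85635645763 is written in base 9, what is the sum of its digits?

85635645763 in base 9 is 265032515554.
Digit sum: 2+6+5+0+3+2+5+1+5+5+5+4 = 43.

43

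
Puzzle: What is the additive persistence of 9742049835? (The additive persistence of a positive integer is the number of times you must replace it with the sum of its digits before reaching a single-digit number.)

2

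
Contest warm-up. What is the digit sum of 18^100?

18^100 = 336705732427516898587460627772004697542605295316077247452351004740460372771448563031143507354757009822674618697405379563749376
Sum of its 126 digits: 558.

558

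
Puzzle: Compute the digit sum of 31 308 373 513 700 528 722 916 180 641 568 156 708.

3+1+3+0+8+3+7+3+5+1+3+7+0+0+5+2+8+7+2+2+9+1+6+1+8+0+6+4+1+5+6+8+1+5+6+7+0+8 = 152

152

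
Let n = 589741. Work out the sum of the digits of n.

34

5+8+9+7+4+1 = 34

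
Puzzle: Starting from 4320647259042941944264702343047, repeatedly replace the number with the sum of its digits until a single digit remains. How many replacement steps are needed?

4320647259042941944264702343047 → 121 → 4 (2 steps)

2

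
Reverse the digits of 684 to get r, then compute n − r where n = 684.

Reverse of 684 is 486.
684 − 486 = 198

198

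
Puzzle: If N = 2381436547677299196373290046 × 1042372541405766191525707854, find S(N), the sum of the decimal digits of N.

246

2381436547677299196373290046 × 1042372541405766191525707854 = 2482344066398960449652031818775379447144961679002221284
Sum of its 55 digits: 246.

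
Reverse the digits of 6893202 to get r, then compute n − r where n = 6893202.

Reverse of 6893202 is 2023986.
6893202 − 2023986 = 4869216

4869216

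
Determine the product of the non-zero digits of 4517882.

4×5×1×7×8×8×2 = 17920

17920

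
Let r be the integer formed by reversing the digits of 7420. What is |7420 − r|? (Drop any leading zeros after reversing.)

7173

Reverse of 7420 is 247.
|7420 − 247| = 7173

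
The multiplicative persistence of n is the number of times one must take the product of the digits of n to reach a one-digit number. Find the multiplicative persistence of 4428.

3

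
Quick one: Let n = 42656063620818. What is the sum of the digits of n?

4+2+6+5+6+0+6+3+6+2+0+8+1+8 = 57

57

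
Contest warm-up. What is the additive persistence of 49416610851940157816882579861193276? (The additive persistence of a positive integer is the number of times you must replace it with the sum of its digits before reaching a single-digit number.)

3

49416610851940157816882579861193276 → 168 → 15 → 6 (3 steps)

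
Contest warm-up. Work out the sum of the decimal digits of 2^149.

2^149 = 713623846352979940529142984724747568191373312
Sum of its 45 digits: 212.

212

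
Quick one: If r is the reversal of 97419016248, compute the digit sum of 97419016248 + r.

Reversal of 97419016248 is 84261091479; 97419016248 + 84261091479 = 181680107727.
Digit sum of 181680107727: 1+8+1+6+8+0+1+0+7+7+2+7 = 48.

48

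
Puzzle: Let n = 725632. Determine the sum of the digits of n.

25

7+2+5+6+3+2 = 25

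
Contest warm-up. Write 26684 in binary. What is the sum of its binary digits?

7

26684 in base 2 is 110100000111100.
Digit sum: 1+1+0+1+0+0+0+0+0+1+1+1+1+0+0 = 7.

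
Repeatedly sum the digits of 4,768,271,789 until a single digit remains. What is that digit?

5

4+7+6+8+2+7+1+7+8+9 = 59
5+9 = 14
1+4 = 5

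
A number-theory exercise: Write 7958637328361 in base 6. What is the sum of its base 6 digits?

46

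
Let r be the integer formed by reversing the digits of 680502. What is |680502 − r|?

475416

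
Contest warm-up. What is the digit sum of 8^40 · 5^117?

8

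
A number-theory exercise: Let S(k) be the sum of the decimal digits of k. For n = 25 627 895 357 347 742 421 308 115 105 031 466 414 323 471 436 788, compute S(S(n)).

4

First digit sum: 202.
2+0+2 = 4.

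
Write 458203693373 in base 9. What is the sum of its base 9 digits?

45

458203693373 in base 9 is 1553630070258.
Digit sum: 1+5+5+3+6+3+0+0+7+0+2+5+8 = 45.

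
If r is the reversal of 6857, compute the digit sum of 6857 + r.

16

Reversal of 6857 is 7586; 6857 + 7586 = 14443.
Digit sum of 14443: 1+4+4+4+3 = 16.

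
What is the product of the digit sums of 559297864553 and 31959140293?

S(559297864553) = 5+5+9+2+9+7+8+6+4+5+5+3 = 68.
S(31959140293) = 3+1+9+5+9+1+4+0+2+9+3 = 46.
68 · 46 = 3128.

3128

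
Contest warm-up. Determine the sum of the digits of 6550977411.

45

6+5+5+0+9+7+7+4+1+1 = 45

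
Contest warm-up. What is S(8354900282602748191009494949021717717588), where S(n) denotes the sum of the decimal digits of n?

181

8+3+5+4+9+0+0+2+8+2+6+0+2+7+4+8+1+9+1+0+0+9+4+9+4+9+4+9+0+2+1+7+1+7+7+1+7+5+8+8 = 181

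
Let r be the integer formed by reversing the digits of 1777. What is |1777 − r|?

5994

Reverse of 1777 is 7771.
|1777 − 7771| = 5994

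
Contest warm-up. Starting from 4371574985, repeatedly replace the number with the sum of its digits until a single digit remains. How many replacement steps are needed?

2

4371574985 → 53 → 8 (2 steps)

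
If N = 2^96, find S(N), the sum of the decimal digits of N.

2^96 = 79228162514264337593543950336
Sum of its 29 digits: 127.

127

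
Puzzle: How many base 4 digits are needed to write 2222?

2222 in base 4 is 202232, which has 6 digits.

6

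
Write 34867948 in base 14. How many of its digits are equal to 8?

2

34867948 in base 14 is 48B8D9A.
The digit 8 appears 2 times.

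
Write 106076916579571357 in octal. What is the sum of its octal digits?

106076916579571357 in base 8 is 5706706230346013235.
Digit sum: 5+7+0+6+7+0+6+2+3+0+3+4+6+0+1+3+2+3+5 = 63.

63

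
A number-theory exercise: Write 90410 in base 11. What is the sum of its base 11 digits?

20

90410 in base 11 is 61A21.
Digit sum: 6+1+10+2+1 = 20.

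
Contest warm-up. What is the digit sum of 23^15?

23^15 = 266635235464391245607
Sum of its 21 digits: 89.

89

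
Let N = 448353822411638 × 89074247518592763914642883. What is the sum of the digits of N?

448353822411638 × 89074247518592763914642883 = 39936779353401426862732306510444593072354
Sum of its 41 digits: 174.

174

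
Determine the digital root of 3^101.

The digital root of n equals n mod 9 (or 9 when 9 | n), so we need 3^101 mod 9.
3^101 ≡ 0 (mod 9), so the digital root is 9.

9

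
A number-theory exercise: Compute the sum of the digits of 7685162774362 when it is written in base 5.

38

7685162774362 in base 5 is 2001403203132234422.
Digit sum: 2+0+0+1+4+0+3+2+0+3+1+3+2+2+3+4+4+2+2 = 38.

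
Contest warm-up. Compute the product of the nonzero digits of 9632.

324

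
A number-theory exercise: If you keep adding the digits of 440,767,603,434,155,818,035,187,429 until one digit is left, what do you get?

7

4+4+0+7+6+7+6+0+3+4+3+4+1+5+5+8+1+8+0+3+5+1+8+7+4+2+9 = 115
1+1+5 = 7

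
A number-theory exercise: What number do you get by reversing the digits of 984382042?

240283489

Reversing 984382042 gives 240283489.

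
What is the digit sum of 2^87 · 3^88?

288

2^87 · 3^88 = 150065216143887090531933245887488178454500218452929156703491360555008
Sum of its 69 digits: 288.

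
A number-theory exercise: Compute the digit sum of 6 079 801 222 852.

6+0+7+9+8+0+1+2+2+2+8+5+2 = 52

52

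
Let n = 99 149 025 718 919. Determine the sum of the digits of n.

9+9+1+4+9+0+2+5+7+1+8+9+1+9 = 74

74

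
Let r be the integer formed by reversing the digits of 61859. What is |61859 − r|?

33957

Reverse of 61859 is 95816.
|61859 − 95816| = 33957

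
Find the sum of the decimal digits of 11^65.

338

11^65 = 49037072529784926354564633467068256934391775784906793870653283088651
Sum of its 68 digits: 338.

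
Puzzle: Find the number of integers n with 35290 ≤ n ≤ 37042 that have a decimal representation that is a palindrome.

17

The integers in [35290, 37042] that have a decimal representation that is a palindrome: 35353, 35453, 35553, 35653, 35753, 35853, …, 36863, 36963.
17 qualify.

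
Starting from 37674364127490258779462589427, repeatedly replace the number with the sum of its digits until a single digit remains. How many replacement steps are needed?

3

37674364127490258779462589427 → 148 → 13 → 4 (3 steps)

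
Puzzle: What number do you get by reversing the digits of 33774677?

77647733

Reversing 33774677 gives 77647733.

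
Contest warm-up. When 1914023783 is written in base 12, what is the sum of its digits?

1914023783 in base 12 is 45500479B.
Digit sum: 4+5+5+0+0+4+7+9+11 = 45.

45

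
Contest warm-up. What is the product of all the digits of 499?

4×9×9 = 324

324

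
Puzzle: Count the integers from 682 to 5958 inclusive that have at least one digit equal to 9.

1463

The integers in [682, 5958] that have at least one digit equal to 9: 689, 690, 691, 692, 693, 694, …, 5957, 5958.
1463 qualify.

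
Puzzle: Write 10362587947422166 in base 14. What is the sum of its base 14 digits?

92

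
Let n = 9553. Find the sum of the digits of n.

9+5+5+3 = 22

22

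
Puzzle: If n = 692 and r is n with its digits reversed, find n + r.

988

Reverse of 692 is 296.
692 + 296 = 988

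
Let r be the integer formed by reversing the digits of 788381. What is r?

Reversing 788381 gives 183887.

183887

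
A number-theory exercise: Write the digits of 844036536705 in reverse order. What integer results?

507635630448

Reversing 844036536705 gives 507635630448.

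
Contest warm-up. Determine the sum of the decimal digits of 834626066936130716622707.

8+3+4+6+2+6+0+6+6+9+3+6+1+3+0+7+1+6+6+2+2+7+0+7 = 101

101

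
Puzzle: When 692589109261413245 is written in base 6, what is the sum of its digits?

692589109261413245 in base 6 is 51323302032220521023405.
Digit sum: 5+1+3+2+3+3+0+2+0+3+2+2+2+0+5+2+1+0+2+3+4+0+5 = 50.

50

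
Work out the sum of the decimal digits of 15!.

15! = 1307674368000
Sum of its 13 digits: 45.

45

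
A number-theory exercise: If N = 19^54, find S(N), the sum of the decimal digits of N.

19^54 = 1129001324578697586834677702350194330797437762674602085830056130299321
Sum of its 70 digits: 298.

298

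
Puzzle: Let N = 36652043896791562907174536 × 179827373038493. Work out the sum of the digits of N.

176

36652043896791562907174536 × 179827373038493 = 6591040770451557011880637292359797414248
Sum of its 40 digits: 176.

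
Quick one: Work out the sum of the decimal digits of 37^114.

37^114 = 59565740292964611252214839321092299629923794196897084799450120041948104571298470488054021393668360147979611278925974442095600959685749886519202456152433970655782106748288363425689
Sum of its 179 digits: 847.

847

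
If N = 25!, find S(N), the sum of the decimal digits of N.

72

25! = 15511210043330985984000000
Sum of its 26 digits: 72.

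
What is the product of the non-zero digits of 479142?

4×7×9×1×4×2 = 2016

2016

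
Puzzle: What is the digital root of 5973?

5+9+7+3 = 24
2+4 = 6
(Equivalently, 5973 mod 9 = 6.)

6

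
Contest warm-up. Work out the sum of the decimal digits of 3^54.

108

3^54 = 58149737003040059690390169
Sum of its 26 digits: 108.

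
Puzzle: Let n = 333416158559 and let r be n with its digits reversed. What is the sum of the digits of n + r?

70

Reversal of 333416158559 is 955851614333; 333416158559 + 955851614333 = 1289267772892.
Digit sum of 1289267772892: 1+2+8+9+2+6+7+7+7+2+8+9+2 = 70.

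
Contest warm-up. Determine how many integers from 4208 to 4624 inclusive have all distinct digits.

The integers in [4208, 4624] that have all distinct digits: 4208, 4209, 4210, 4213, 4215, 4216, …, 4621, 4623.
180 qualify.

180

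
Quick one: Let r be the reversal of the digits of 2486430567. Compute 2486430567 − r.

-5163916275

Reverse of 2486430567 is 7650346842.
2486430567 − 7650346842 = -5163916275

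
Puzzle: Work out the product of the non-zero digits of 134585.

2400

1×3×4×5×8×5 = 2400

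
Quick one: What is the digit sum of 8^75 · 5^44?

8^75 · 5^44 = 306499108173177771671669405430061836723747824436720435200000000000000000000000000000000000000000000
Sum of its 99 digits: 236.

236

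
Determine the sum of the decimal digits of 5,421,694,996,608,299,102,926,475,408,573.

152

5+4+2+1+6+9+4+9+9+6+6+0+8+2+9+9+1+0+2+9+2+6+4+7+5+4+0+8+5+7+3 = 152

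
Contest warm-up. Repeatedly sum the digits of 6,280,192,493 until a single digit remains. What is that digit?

6+2+8+0+1+9+2+4+9+3 = 44
4+4 = 8

8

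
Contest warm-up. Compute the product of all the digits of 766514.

5040

7×6×6×5×1×4 = 5040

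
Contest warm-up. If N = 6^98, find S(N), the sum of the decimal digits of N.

360

6^98 = 18147739541668636280463618532168272792698436402026524209529776843597142818816
Sum of its 77 digits: 360.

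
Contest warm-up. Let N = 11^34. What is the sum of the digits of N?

11^34 = 255476698618765889551019445759400441
Sum of its 36 digits: 178.

178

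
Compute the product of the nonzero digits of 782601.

672

7×8×2×6×1 = 672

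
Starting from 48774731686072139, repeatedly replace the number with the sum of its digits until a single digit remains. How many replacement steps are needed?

48774731686072139 → 83 → 11 → 2 (3 steps)

3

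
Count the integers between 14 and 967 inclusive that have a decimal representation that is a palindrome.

94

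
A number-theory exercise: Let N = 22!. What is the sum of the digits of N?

72

22! = 1124000727777607680000
Sum of its 22 digits: 72.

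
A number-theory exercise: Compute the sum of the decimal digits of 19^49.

19^49 = 455959686821366022454949378982905905942144382221632529971562579
Sum of its 63 digits: 307.

307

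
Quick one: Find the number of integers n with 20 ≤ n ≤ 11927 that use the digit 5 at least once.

The integers in [20, 11927] that use the digit 5 at least once: 25, 35, 45, 50, 51, 52, …, 11915, 11925.
3963 qualify.

3963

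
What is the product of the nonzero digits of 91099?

9×1×9×9 = 729

729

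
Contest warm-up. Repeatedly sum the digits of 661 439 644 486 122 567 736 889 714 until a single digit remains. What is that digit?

6+6+1+4+3+9+6+4+4+4+8+6+1+2+2+5+6+7+7+3+6+8+8+9+7+1+4 = 137
1+3+7 = 11
1+1 = 2
(Equivalently, 661 439 644 486 122 567 736 889 714 mod 9 = 2.)

2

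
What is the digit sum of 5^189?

5^189 = 1274473528905961821623104318214169444472883644154095028859108682708930321210446528754471899776146148752786757540889084339141845703125
Sum of its 133 digits: 593.

593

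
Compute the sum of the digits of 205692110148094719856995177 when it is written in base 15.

155

205692110148094719856995177 in base 15 is 2B38960B6E5122878AAA91C.
Digit sum: 2+11+3+8+9+6+0+11+6+14+5+1+2+2+8+7+8+10+10+10+9+1+12 = 155.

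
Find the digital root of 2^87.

8

The digital root of n equals n mod 9 (or 9 when 9 | n), so we need 2^87 mod 9.
2^87 ≡ 8 (mod 9), so the digital root is 8.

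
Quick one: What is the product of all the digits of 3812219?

864

3×8×1×2×2×1×9 = 864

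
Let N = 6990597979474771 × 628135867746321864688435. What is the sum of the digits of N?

175

6990597979474771 × 628135867746321864688435 = 4391045327903069606040274153692857973385
Sum of its 40 digits: 175.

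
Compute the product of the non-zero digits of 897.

504

8×9×7 = 504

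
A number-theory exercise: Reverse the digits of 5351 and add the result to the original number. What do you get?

Reverse of 5351 is 1535.
5351 + 1535 = 6886

6886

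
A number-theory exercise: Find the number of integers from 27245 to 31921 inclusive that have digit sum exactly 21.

298

The integers in [27245, 31921] that have digit sum exactly 21: 27246, 27255, 27264, 27273, 27282, 27291, …, 31908, 31917.
298 qualify.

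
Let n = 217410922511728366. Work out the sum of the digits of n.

67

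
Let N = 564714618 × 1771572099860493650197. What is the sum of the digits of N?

123

564714618 × 1771572099860493650197 = 1000432661632176524962424479746
Sum of its 31 digits: 123.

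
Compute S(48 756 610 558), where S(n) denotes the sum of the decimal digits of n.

55

4+8+7+5+6+6+1+0+5+5+8 = 55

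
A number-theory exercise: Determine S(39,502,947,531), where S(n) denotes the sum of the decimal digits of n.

48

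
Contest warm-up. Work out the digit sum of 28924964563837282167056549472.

144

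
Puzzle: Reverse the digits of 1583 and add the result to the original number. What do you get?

5434

Reverse of 1583 is 3851.
1583 + 3851 = 5434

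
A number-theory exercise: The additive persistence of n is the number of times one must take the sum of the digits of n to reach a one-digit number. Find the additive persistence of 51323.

51323 → 14 → 5 (2 steps)

2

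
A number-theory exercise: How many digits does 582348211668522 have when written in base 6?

19

582348211668522 in base 6 is 5422315024123530230, which has 19 digits.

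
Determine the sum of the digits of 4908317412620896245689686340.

131

4+9+0+8+3+1+7+4+1+2+6+2+0+8+9+6+2+4+5+6+8+9+6+8+6+3+4+0 = 131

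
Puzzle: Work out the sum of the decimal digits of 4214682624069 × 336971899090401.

4214682624069 × 336971899090401 = 1420229607895845560929461669
Sum of its 28 digits: 135.

135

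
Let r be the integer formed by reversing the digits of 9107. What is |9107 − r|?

2088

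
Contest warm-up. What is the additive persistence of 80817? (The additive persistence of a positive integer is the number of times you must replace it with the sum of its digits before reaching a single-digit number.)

80817 → 24 → 6 (2 steps)

2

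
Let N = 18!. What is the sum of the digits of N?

54

18! = 6402373705728000
Sum of its 16 digits: 54.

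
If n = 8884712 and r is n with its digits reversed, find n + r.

11059600

Reverse of 8884712 is 2174888.
8884712 + 2174888 = 11059600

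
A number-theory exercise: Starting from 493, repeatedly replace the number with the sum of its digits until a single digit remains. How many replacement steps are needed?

493 → 16 → 7 (2 steps)

2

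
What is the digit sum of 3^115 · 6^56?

531

3^115 · 6^56 = 278878037919777648669541992666673406347557413689914319640857092306547274274299649956446680479956992
Sum of its 99 digits: 531.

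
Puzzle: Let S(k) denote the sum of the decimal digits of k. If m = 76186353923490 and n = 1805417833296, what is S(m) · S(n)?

S(76186353923490) = 7+6+1+8+6+3+5+3+9+2+3+4+9+0 = 66.
S(1805417833296) = 1+8+0+5+4+1+7+8+3+3+2+9+6 = 57.
66 · 57 = 3762.

3762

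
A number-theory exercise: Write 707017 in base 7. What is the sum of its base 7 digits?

707017 in base 7 is 6003163.
Digit sum: 6+0+0+3+1+6+3 = 19.

19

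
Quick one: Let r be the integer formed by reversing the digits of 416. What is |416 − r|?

198

Reverse of 416 is 614.
|416 − 614| = 198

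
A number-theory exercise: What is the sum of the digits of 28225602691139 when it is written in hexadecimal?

74

28225602691139 in base 16 is 19ABC905A043.
Digit sum: 1+9+10+11+12+9+0+5+10+0+4+3 = 74.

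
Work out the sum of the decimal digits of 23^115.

23^115 = 3969183177467130020062144761902429056940039548592734721876064813679185800078513186972349169831395054442088305706871071391437318076384915982550175875645977607
Sum of its 157 digits: 707.

707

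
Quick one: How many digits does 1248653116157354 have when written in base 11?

15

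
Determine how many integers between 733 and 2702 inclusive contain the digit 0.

532

The integers in [733, 2702] that contain the digit 0: 740, 750, 760, 770, 780, 790, …, 2701, 2702.
532 qualify.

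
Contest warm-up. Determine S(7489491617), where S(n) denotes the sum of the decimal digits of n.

7+4+8+9+4+9+1+6+1+7 = 56

56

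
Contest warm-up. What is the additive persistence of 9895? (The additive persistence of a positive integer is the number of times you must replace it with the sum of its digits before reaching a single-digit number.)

9895 → 31 → 4 (2 steps)

2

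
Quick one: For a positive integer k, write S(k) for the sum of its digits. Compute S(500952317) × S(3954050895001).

S(500952317) = 5+0+0+9+5+2+3+1+7 = 32.
S(3954050895001) = 3+9+5+4+0+5+0+8+9+5+0+0+1 = 49.
32 · 49 = 1568.

1568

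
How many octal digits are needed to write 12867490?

8

12867490 in base 8 is 61053642, which has 8 digits.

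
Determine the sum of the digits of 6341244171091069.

6+3+4+1+2+4+4+1+7+1+0+9+1+0+6+9 = 58

58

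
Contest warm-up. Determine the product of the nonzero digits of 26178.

2×6×1×7×8 = 672

672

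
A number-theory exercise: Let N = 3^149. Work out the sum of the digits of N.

3^149 = 123329495011708990974900260817232214728824366796574324605061468433916083
Sum of its 72 digits: 306.

306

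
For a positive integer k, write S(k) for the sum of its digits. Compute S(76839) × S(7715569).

1320

S(76839) = 7+6+8+3+9 = 33.
S(7715569) = 7+7+1+5+5+6+9 = 40.
33 · 40 = 1320.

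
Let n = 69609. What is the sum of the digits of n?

6+9+6+0+9 = 30

30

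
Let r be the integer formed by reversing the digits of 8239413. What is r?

Reversing 8239413 gives 3149328.

3149328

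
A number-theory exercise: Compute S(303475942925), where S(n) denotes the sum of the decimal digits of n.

53

3+0+3+4+7+5+9+4+2+9+2+5 = 53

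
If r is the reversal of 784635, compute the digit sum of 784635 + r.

Reversal of 784635 is 536487; 784635 + 536487 = 1321122.
Digit sum of 1321122: 1+3+2+1+1+2+2 = 12.

12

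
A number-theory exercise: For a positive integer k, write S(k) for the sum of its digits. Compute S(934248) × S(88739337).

S(934248) = 9+3+4+2+4+8 = 30.
S(88739337) = 8+8+7+3+9+3+3+7 = 48.
30 · 48 = 1440.

1440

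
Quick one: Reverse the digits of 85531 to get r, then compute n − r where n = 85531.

71973

Reverse of 85531 is 13558.
85531 − 13558 = 71973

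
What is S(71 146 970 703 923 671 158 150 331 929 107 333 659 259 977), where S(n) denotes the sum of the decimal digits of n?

196

7+1+1+4+6+9+7+0+7+0+3+9+2+3+6+7+1+1+5+8+1+5+0+3+3+1+9+2+9+1+0+7+3+3+3+6+5+9+2+5+9+9+7+7 = 196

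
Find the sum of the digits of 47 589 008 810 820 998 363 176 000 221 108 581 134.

148

4+7+5+8+9+0+0+8+8+1+0+8+2+0+9+9+8+3+6+3+1+7+6+0+0+0+2+2+1+1+0+8+5+8+1+1+3+4 = 148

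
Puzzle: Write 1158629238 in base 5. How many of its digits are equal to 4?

2

1158629238 in base 5 is 4333102113423.
The digit 4 appears 2 times.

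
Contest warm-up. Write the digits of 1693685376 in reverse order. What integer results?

Reversing 1693685376 gives 6735863961.

6735863961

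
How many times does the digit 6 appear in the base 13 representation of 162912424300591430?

162912424300591430 in base 13 is 324B6A7900A4A1BA.
The digit 6 appears 1 time.

1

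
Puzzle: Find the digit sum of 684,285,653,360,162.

6+8+4+2+8+5+6+5+3+3+6+0+1+6+2 = 65

65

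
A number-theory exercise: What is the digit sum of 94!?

94! = 108736615665674308027365285256786601004186803580182872307497374434045199869417927630229109214583415458560865651202385340530688000000000000000000000
Sum of its 147 digits: 549.

549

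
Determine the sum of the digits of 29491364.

38

2+9+4+9+1+3+6+4 = 38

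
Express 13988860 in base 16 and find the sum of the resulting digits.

55

13988860 in base 16 is D573FC.
Digit sum: 13+5+7+3+15+12 = 55.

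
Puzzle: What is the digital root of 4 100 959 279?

1

4+1+0+0+9+5+9+2+7+9 = 46
4+6 = 10
1+0 = 1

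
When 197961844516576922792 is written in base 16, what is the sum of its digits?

197961844516576922792 in base 16 is ABB45C0BDB3AD8CA8.
Digit sum: 10+11+11+4+5+12+0+11+13+11+3+10+13+8+12+10+8 = 152.

152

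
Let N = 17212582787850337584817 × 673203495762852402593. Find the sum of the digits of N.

200

17212582787850337584817 × 673203495762852402593 = 11587570903888350933571211371698777368230481
Sum of its 44 digits: 200.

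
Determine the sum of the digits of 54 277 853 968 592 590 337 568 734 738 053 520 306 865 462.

5+4+2+7+7+8+5+3+9+6+8+5+9+2+5+9+0+3+3+7+5+6+8+7+3+4+7+3+8+0+5+3+5+2+0+3+0+6+8+6+5+4+6+2 = 213

213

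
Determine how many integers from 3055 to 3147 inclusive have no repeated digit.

51

The integers in [3055, 3147] that have no repeated digit: 3056, 3057, 3058, 3059, 3061, 3062, …, 3146, 3147.
51 qualify.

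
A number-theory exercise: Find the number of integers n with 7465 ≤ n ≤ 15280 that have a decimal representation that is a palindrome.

The integers in [7465, 15280] that have a decimal representation that is a palindrome: 7557, 7667, 7777, 7887, 7997, 8008, …, 15151, 15251.
78 qualify.

78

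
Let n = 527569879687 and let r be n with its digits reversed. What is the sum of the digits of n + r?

50

Reversal of 527569879687 is 786978965725; 527569879687 + 786978965725 = 1314548845412.
Digit sum of 1314548845412: 1+3+1+4+5+4+8+8+4+5+4+1+2 = 50.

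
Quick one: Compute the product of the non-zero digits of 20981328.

6912

2×9×8×1×3×2×8 = 6912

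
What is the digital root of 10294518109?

1+0+2+9+4+5+1+8+1+0+9 = 40
4+0 = 4

4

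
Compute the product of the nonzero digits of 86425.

1920

8×6×4×2×5 = 1920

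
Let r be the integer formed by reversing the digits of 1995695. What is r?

5965991

Reversing 1995695 gives 5965991.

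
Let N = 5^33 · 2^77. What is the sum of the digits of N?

5^33 · 2^77 = 17592186044416000000000000000000000000000000000
Sum of its 47 digits: 58.

58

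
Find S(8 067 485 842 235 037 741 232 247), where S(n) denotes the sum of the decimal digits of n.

104

8+0+6+7+4+8+5+8+4+2+2+3+5+0+3+7+7+4+1+2+3+2+2+4+7 = 104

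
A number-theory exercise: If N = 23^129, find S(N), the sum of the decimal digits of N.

23^129 = 46014090918489079891353709935215457573732838899984914597517663648396755265936471662913864204117975946258171512598451129072162163264819079957320449939857150752840874855389527063
Sum of its 176 digits: 863.

863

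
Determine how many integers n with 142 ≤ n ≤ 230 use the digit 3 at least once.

The integers in [142, 230] that use the digit 3 at least once: 143, 153, 163, 173, 183, 193, 203, 213, 223, 230.
10 qualify.

10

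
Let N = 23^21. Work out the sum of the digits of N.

152

23^21 = 39471584120695485887249589623
Sum of its 29 digits: 152.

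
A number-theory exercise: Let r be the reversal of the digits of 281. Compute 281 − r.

99

Reverse of 281 is 182.
281 − 182 = 99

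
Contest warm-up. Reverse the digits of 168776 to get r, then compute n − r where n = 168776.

-509085

Reverse of 168776 is 677861.
168776 − 677861 = -509085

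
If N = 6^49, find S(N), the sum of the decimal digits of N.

162

6^49 = 134713546244127343440523266742756048896
Sum of its 39 digits: 162.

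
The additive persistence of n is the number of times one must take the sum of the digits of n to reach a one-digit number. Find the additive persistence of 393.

393 → 15 → 6 (2 steps)

2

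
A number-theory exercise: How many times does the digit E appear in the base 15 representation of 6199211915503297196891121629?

2

6199211915503297196891121629 in base 15 is 57CCC184E8612CD13B12C7BE.
The digit E appears 2 times.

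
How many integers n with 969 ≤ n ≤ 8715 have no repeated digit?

3948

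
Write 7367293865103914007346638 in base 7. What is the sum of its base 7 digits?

84

7367293865103914007346638 in base 7 is 220054124224356410512135614135.
Digit sum: 2+2+0+0+5+4+1+2+4+2+2+4+3+5+6+4+1+0+5+1+2+1+3+5+6+1+4+1+3+5 = 84.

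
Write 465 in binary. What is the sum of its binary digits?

5

465 in base 2 is 111010001.
Digit sum: 1+1+1+0+1+0+0+0+1 = 5.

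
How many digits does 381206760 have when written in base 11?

9

381206760 in base 11 is 1861AA310, which has 9 digits.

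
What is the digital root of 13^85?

4

The digital root of n equals n mod 9 (or 9 when 9 | n), so we need 13^85 mod 9.
13^85 ≡ 4 (mod 9), so the digital root is 4.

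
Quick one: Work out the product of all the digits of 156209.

1×5×6×2×0×9 = 0

0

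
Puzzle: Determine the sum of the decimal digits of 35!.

144

35! = 10333147966386144929666651337523200000000
Sum of its 41 digits: 144.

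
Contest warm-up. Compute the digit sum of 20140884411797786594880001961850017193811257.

2+0+1+4+0+8+8+4+4+1+1+7+9+7+7+8+6+5+9+4+8+8+0+0+0+1+9+6+1+8+5+0+0+1+7+1+9+3+8+1+1+2+5+7 = 186

186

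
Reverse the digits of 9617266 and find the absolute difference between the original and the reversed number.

2990097

Reverse of 9617266 is 6627169.
|9617266 − 6627169| = 2990097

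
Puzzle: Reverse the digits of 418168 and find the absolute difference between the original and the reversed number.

443646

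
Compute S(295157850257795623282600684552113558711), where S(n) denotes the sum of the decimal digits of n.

2+9+5+1+5+7+8+5+0+2+5+7+7+9+5+6+2+3+2+8+2+6+0+0+6+8+4+5+5+2+1+1+3+5+5+8+7+1+1 = 168

168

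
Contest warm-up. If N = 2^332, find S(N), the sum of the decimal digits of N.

2^332 = 8749002899132047697490008908470485461412677723572849745703082425639811996797503692894052708092215296
Sum of its 100 digits: 472.

472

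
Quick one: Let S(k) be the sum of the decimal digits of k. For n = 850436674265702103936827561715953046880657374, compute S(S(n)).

6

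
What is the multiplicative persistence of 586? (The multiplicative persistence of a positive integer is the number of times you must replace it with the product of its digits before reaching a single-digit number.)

586 → 240 → 0 (2 steps)

2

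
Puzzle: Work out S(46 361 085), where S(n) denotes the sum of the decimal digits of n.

4+6+3+6+1+0+8+5 = 33

33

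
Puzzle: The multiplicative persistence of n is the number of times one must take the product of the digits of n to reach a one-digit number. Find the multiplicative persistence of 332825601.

332825601 → 0 (1 step)

1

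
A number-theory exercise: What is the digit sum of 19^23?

19^23 = 257829627945307727248226067259
Sum of its 30 digits: 145.

145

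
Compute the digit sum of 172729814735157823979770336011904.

1+7+2+7+2+9+8+1+4+7+3+5+1+5+7+8+2+3+9+7+9+7+7+0+3+3+6+0+1+1+9+0+4 = 148

148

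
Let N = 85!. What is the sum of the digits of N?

85! = 281710411438055027694947944226061159480056634330574206405101912752560026159795933451040286452340924018275123200000000000000000000
Sum of its 129 digits: 414.

414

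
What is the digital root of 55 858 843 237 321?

5+5+8+5+8+8+4+3+2+3+7+3+2+1 = 64
6+4 = 10
1+0 = 1

1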